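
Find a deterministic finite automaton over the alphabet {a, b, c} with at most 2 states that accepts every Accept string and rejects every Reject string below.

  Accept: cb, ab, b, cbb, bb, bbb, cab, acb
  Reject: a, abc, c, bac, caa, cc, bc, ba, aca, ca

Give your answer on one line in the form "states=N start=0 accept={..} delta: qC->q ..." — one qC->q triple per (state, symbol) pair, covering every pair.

states=2 start=0 accept={1} delta: 0a->0 0b->1 0c->0 1a->0 1b->1 1c->0

Grow the machine one transition at a time. Run the examples from 0; the earliest place one falls off (shortest prefix, ties alphabetical) gets sent to the lowest-numbered state that keeps every Accept/Reject pair distinguishable — a pair clashes when both reach the same state with identical unread suffix — and to a fresh state only if none does.
a: 0a undefined. 0a->0: ok.
b: 0b undefined. 0b->0: no, ab/a meet in 0. Open state 1: 0b->1.
c: 0c undefined. 0c->0: ok.
ba: 1a undefined. 1a->0: ok.
bb: 1b undefined. 1b->0: no, cbb/a meet in 0. 1b->1: ok.
bc: 1c undefined. 1c->0: ok.
All examples now run through 2 states with every (state, symbol) defined. Accept strings end in {1}, Reject strings end in {0}; accept={1}.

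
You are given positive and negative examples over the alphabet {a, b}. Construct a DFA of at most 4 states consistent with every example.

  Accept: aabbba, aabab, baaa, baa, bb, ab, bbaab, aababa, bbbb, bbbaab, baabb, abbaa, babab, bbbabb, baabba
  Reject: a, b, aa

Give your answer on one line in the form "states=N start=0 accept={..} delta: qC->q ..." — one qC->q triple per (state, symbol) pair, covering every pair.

State merging on the prefix tree: take the shortest (then alphabetical) example prefix whose next move is undefined and point that move at state 0, else 1, else 2, ...; a target is out if some Accept/Reject pair would then sit in one state with the same input left (inseparable). If every existing state is out, open a new one.
a: 0a undefined. 0a->0: no, ab/b meet in 0 with "b" left. Open state 1: 0a->1.
b: 0b undefined. 0b->0: no, baa/aa meet in 1 with "a" left. 0b->1: ok.
aa: 1a undefined. 1a->0: no, aabab/a meet in 1. 1a->1: no, baaa/a meet in 1. Open state 2: 1a->2.
ab: 1b undefined. 1b->0: ok.
aab: 2b undefined. 2b->0: no, aabbba/a meet in 1. 2b->1: no, aabbba/aa meet in 2. 2b->2: no, bbaab/aa meet in 2. Open state 3: 2b->3.
baa: 2a undefined. 2a->0: no, baaa/a meet in 1. 2a->1: no, baaa/aa meet in 2. 2a->2: no, baaa/aa meet in 2. 2a->3: ok.
aaba: 3a undefined. 3a->0: no, aabab/a meet in 1. 3a->1: no, baaa/a meet in 1. 3a->2: no, baaa/aa meet in 2. 3a->3: ok.
aabb: 3b undefined. 3b->0: no, aabbba/aa meet in 2. 3b->1: no, aabbba/a meet in 1. 3b->2: no, aabab/aa meet in 2. 3b->3: ok.
All examples now run through 4 states with every (state, symbol) defined. Accept strings end in {0,3}, Reject strings end in {1,2}; accept={0,3}.

states=4 start=0 accept={0,3} delta: 0a->1 0b->1 1a->2 1b->0 2a->3 2b->3 3a->3 3b->3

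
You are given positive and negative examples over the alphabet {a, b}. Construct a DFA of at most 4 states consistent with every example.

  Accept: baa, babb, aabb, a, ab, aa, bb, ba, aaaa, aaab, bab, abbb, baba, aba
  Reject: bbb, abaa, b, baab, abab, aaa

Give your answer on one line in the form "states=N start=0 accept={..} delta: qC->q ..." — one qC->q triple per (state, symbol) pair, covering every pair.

Grow the machine one transition at a time. Run the examples from 0; the earliest place one falls off (shortest prefix, ties alphabetical) gets sent to the lowest-numbered state that keeps every Accept/Reject pair distinguishable — a pair clashes when both reach the same state with identical unread suffix — and to a fresh state only if none does.
a: 0a undefined. 0a->0: no, baa/abaa meet in 0 with "baa" left. Open state 1: 0a->1.
b: 0b undefined. 0b->0: no, bb/bbb meet in 0. 0b->1: no, baa/aaa meet in 1 with "aa" left. Open state 2: 0b->2.
aa: 1a undefined. 1a->0: no, a/aaa meet in 1. 1a->1: no, a/aaa meet in 1. 1a->2: no, aabb/bbb meet in 2 with "bb" left. Open state 3: 1a->3.
ab: 1b undefined. 1b->0: no, ab/abab meet in 0. 1b->1: ok.
ba: 2a undefined. 2a->0: no, baa/baab meet in 1. 2a->1: ok.
bb: 2b undefined. 2b->0: ok.
aaa: 3a undefined. 3a->0: no, bb/abaa meet in 0. 3a->1: no, babb/abaa meet in 1. 3a->2: ok.
aab: 3b undefined. 3b->0: no, aabb/bbb meet in 2. 3b->1: no, babb/baab meet in 1. 3b->2: ok.
All examples now run through 4 states with every (state, symbol) defined. Accept strings end in {0,1,3}, Reject strings end in {2}; accept={0,1,3}.

states=4 start=0 accept={0,1,3} delta: 0a->1 0b->2 1a->3 1b->1 2a->1 2b->0 3a->2 3b->2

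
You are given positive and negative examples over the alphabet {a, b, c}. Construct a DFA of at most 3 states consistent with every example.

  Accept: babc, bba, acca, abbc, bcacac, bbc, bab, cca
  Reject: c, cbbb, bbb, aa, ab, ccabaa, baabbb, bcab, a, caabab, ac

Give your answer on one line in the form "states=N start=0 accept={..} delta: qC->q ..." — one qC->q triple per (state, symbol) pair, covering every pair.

Fold the examples into a partial DFA from state 0: repeatedly fix the first undefined (state, symbol) met by the shortest-then-alphabetical prefix, trying targets in increasing order and rejecting any under which an Accept and a Reject string meet in one state with the same remainder; add a state when all current targets are rejected. Accepting states are where Accept strings end.
a: 0a undefined. 0a->0: ok.
b: 0b undefined. 0b->0: no, babc/c meet in 0 with "c" left. Open state 1: 0b->1.
c: 0c undefined. 0c->0: no, acca/c meet in 0. 0c->1: ok.
ba: 1a undefined. 1a->0: no, bab/c meet in 1. 1a->1: ok.
bb: 1b undefined. 1b->0: no, babc/c meet in 1. 1b->1: no, bba/c meet in 1. Open state 2: 1b->2.
bc: 1c undefined. 1c->0: no, acca/aa meet in 0. 1c->1: no, acca/c meet in 1. 1c->2: ok.
bba: 2a undefined. 2a->0: no, bba/aa meet in 0. 2a->1: no, bba/c meet in 1. 2a->2: ok.
bbb: 2b undefined. 2b->0: ok.
bbc: 2c undefined. 2c->0: no, babc/bbb meet in 0. 2c->1: no, babc/c meet in 1. 2c->2: ok.
All examples now run through 3 states with every (state, symbol) defined. Accept strings end in {2}, Reject strings end in {0,1}; accept={2}.

states=3 start=0 accept={2} delta: 0a->0 0b->1 0c->1 1a->1 1b->2 1c->2 2a->2 2b->0 2c->2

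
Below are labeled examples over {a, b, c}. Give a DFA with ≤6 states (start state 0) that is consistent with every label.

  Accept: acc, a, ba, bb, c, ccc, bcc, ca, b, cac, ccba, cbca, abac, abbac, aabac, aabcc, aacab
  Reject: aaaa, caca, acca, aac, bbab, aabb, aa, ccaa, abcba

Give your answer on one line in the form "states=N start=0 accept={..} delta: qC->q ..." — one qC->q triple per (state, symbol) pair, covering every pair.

Grow the machine one transition at a time. Run the examples from 0; the earliest place one falls off (shortest prefix, ties alphabetical) gets sent to the lowest-numbered state that keeps every Accept/Reject pair distinguishable — a pair clashes when both reach the same state with identical unread suffix — and to a fresh state only if none does.
a: 0a undefined. 0a->0: no, a/aaaa meet in 0. Open state 1: 0a->1.
b: 0b undefined. 0b->0: ok.
c: 0c undefined. 0c->0: ok.
aa: 1a undefined. 1a->0: no, bb/aaaa meet in 0. 1a->1: no, a/aaaa meet in 1. Open state 2: 1a->2.
ab: 1b undefined. 1b->0: no, a/abcba meet in 1. 1b->1: no, a/bbab meet in 1. 1b->2: ok.
ac: 1c undefined. 1c->0: no, a/caca meet in 1. 1c->1: ok.
aaa: 2a undefined. 2a->0: no, acc/aaaa meet in 1. 2a->1: ok.
aab: 2b undefined. 2b->0: no, bb/aabb meet in 0. 2b->1: no, abbac/aac meet in 2 with "c" left. 2b->2: ok.
aac: 2c undefined. 2c->0: no, acc/abcba meet in 1. 2c->1: no, acc/aac meet in 1. 2c->2: no, acc/abcba meet in 1. Open state 3: 2c->3.
aaca: 3a undefined. 3a->0: ok.
abcb: 3b undefined. 3b->0: no, acc/abcba meet in 1. 3b->1: ok.
aabcc: 3c undefined. 3c->0: ok.
All examples now run through 4 states with every (state, symbol) defined. Accept strings end in {0,1}, Reject strings end in {2,3}; accept={0,1}.

states=4 start=0 accept={0,1} delta: 0a->1 0b->0 0c->0 1a->2 1b->2 1c->1 2a->1 2b->2 2c->3 3a->0 3b->1 3c->0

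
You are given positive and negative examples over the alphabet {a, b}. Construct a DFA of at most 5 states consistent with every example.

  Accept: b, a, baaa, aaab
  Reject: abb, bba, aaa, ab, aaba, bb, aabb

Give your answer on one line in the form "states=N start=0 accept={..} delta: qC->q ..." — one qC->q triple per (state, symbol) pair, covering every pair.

State merging on the prefix tree: take the shortest (then alphabetical) example prefix whose next move is undefined and point that move at state 0, else 1, else 2, ...; a target is out if some Accept/Reject pair would then sit in one state with the same input left (inseparable). If every existing state is out, open a new one.
a: 0a undefined. 0a->0: no, b/ab meet in 0 with "b" left. Open state 1: 0a->1.
b: 0b undefined. 0b->0: no, b/bb meet in 0. 0b->1: ok.
aa: 1a undefined. 1a->0: no, b/aaa meet in 1. 1a->1: no, b/aaa meet in 1. Open state 2: 1a->2.
ab: 1b undefined. 1b->0: no, b/abb meet in 1. 1b->1: no, b/abb meet in 1. 1b->2: ok.
aaa: 2a undefined. 2a->0: ok.
aab: 2b undefined. 2b->0: no, b/aaba meet in 1. 2b->1: no, b/abb meet in 1. 2b->2: ok.
All examples now run through 3 states with every (state, symbol) defined. Accept strings end in {1}, Reject strings end in {0,2}; accept={1}.

states=3 start=0 accept={1} delta: 0a->1 0b->1 1a->2 1b->2 2a->0 2b->2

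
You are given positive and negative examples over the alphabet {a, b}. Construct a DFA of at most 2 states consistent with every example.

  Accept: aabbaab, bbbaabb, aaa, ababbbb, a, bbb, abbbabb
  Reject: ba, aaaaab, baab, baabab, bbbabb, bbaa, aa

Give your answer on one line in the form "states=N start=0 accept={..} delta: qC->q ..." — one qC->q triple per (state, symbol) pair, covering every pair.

Grow the machine one transition at a time. Run the examples from 0; the earliest place one falls off (shortest prefix, ties alphabetical) gets sent to the lowest-numbered state that keeps every Accept/Reject pair distinguishable — a pair clashes when both reach the same state with identical unread suffix — and to a fresh state only if none does.
a: 0a undefined. 0a->0: no, aaa/aa meet in 0. Open state 1: 0a->1.
b: 0b undefined. 0b->0: no, a/ba meet in 1. 0b->1: ok.
aa: 1a undefined. 1a->0: ok.
ab: 1b undefined. 1b->0: ok.
All examples now run through 2 states with every (state, symbol) defined. Accept strings end in {1}, Reject strings end in {0}; accept={1}.

states=2 start=0 accept={1} delta: 0a->1 0b->1 1a->0 1b->0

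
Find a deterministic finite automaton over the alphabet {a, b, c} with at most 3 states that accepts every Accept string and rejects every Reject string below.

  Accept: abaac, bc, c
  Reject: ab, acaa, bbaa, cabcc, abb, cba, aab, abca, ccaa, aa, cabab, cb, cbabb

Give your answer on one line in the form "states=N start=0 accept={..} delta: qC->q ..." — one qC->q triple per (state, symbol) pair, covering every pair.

Fold the examples into a partial DFA from state 0: repeatedly fix the first undefined (state, symbol) met by the shortest-then-alphabetical prefix, trying targets in increasing order and rejecting any under which an Accept and a Reject string meet in one state with the same remainder; add a state when all current targets are rejected. Accepting states are where Accept strings end.
a: 0a undefined. 0a->0: ok.
b: 0b undefined. 0b->0: ok.
c: 0c undefined. 0c->0: no, abaac/ab meet in 0. Open state 1: 0c->1.
ca: 1a undefined. 1a->0: ok.
cb: 1b undefined. 1b->0: ok.
cc: 1c undefined. 1c->0: ok.
All examples now run through 2 states with every (state, symbol) defined. Accept strings end in {1}, Reject strings end in {0}; accept={1}.

states=2 start=0 accept={1} delta: 0a->0 0b->0 0c->1 1a->0 1b->0 1c->0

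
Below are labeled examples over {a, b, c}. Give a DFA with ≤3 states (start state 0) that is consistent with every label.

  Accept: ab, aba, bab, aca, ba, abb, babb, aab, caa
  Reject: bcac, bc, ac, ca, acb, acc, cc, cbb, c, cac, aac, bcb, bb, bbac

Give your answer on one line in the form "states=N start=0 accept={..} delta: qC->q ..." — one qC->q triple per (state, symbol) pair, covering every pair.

Fold the examples into a partial DFA from state 0: repeatedly fix the first undefined (state, symbol) met by the shortest-then-alphabetical prefix, trying targets in increasing order and rejecting any under which an Accept and a Reject string meet in one state with the same remainder; add a state when all current targets are rejected. Accepting states are where Accept strings end.
a: 0a undefined. 0a->0: no, aca/ca meet in 0 with "ca" left. Open state 1: 0a->1.
b: 0b undefined. 0b->0: ok.
c: 0c undefined. 0c->0: no, ba/ca meet in 1. 0c->1: no, ab/bcb meet in 1 with "b" left. Open state 2: 0c->2.
aa: 1a undefined. 1a->0: no, aab/bb meet in 0. 1a->1: ok.
ab: 1b undefined. 1b->0: no, ab/bb meet in 0. 1b->1: ok.
ac: 1c undefined. 1c->0: ok.
ca: 2a undefined. 2a->0: ok.
cb: 2b undefined. 2b->0: ok.
cc: 2c undefined. 2c->0: ok.
All examples now run through 3 states with every (state, symbol) defined. Accept strings end in {1}, Reject strings end in {0,2}; accept={1}.

states=3 start=0 accept={1} delta: 0a->1 0b->0 0c->2 1a->1 1b->1 1c->0 2a->0 2b->0 2c->0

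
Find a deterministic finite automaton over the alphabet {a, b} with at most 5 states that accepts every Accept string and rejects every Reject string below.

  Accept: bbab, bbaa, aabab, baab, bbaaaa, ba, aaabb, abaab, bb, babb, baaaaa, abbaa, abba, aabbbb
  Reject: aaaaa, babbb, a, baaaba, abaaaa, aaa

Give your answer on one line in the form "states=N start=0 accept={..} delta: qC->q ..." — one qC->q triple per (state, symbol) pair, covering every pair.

states=5 start=0 accept={2,3,4} delta: 0a->0 0b->1 1a->2 1b->2 2a->3 2b->3 3a->4 3b->4 4a->1 4b->0

Grow the machine one transition at a time. Run the examples from 0; the earliest place one falls off (shortest prefix, ties alphabetical) gets sent to the lowest-numbered state that keeps every Accept/Reject pair distinguishable — a pair clashes when both reach the same state with identical unread suffix — and to a fresh state only if none does.
a: 0a undefined. 0a->0: ok.
b: 0b undefined. 0b->0: no, bbab/aaaaa meet in 0. Open state 1: 0b->1.
ba: 1a undefined. 1a->0: no, ba/aaaaa meet in 0. 1a->1: no, ba/abaaaa meet in 1. Open state 2: 1a->2.
bb: 1b undefined. 1b->0: no, bbaa/aaaaa meet in 0. 1b->1: no, bbaaaa/abaaaa meet in 2 with "aaa" left. 1b->2: ok.
baa: 2a undefined. 2a->0: no, bbaa/aaaaa meet in 0. 2a->1: no, abba/abaaaa meet in 1. 2a->2: no, bbaa/abaaaa meet in 2. Open state 3: 2a->3.
bab: 2b undefined. 2b->0: no, aabab/aaaaa meet in 0. 2b->1: no, aabab/babbb meet in 1. 2b->2: no, aabab/babbb meet in 2. 2b->3: ok.
baaa: 3a undefined. 3a->0: no, bbaa/aaaaa meet in 0. 3a->1: no, aabab/baaaba meet in 3. 3a->2: no, bbaa/baaaba meet in 2. 3a->3: no, bbaa/abaaaa meet in 3. Open state 4: 3a->4.
baab: 3b undefined. 3b->0: no, bbab/aaaaa meet in 0. 3b->1: no, ba/babbb meet in 2. 3b->2: no, aabab/babbb meet in 3. 3b->3: no, bbab/babbb meet in 3. 3b->4: ok.
baaaa: 4a undefined. 4a->0: no, bbaaaa/aaaaa meet in 0. 4a->1: ok.
baaab: 4b undefined. 4b->0: ok.
All examples now run through 5 states with every (state, symbol) defined. Accept strings end in {2,3,4}, Reject strings end in {0,1}; accept={2,3,4}.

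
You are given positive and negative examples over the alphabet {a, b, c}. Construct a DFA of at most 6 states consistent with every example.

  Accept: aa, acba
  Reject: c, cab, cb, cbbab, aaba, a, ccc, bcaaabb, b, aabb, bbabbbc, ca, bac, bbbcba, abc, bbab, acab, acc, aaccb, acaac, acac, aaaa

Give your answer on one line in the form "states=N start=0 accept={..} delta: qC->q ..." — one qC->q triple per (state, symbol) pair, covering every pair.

Grow the machine one transition at a time. Run the examples from 0; the earliest place one falls off (shortest prefix, ties alphabetical) gets sent to the lowest-numbered state that keeps every Accept/Reject pair distinguishable — a pair clashes when both reach the same state with identical unread suffix — and to a fresh state only if none does.
a: 0a undefined. 0a->0: no, aa/a meet in 0. Open state 1: 0a->1.
b: 0b undefined. 0b->0: ok.
c: 0c undefined. 0c->0: ok.
aa: 1a undefined. 1a->0: no, aa/c meet in 0. 1a->1: no, aa/a meet in 1. Open state 2: 1a->2.
ab: 1b undefined. 1b->0: ok.
ac: 1c undefined. 1c->0: no, acba/a meet in 1. 1c->1: no, acba/a meet in 1. 1c->2: no, aa/bac meet in 2. Open state 3: 1c->3.
aaa: 2a undefined. 2a->0: ok.
aab: 2b undefined. 2b->0: ok.
aac: 2c undefined. 2c->0: ok.
aca: 3a undefined. 3a->0: ok.
acb: 3b undefined. 3b->0: no, acba/aaba meet in 1. 3b->1: ok.
acc: 3c undefined. 3c->0: ok.
All examples now run through 4 states with every (state, symbol) defined. Accept strings end in {2}, Reject strings end in {0,1,3}; accept={2}.

states=4 start=0 accept={2} delta: 0a->1 0b->0 0c->0 1a->2 1b->0 1c->3 2a->0 2b->0 2c->0 3a->0 3b->1 3c->0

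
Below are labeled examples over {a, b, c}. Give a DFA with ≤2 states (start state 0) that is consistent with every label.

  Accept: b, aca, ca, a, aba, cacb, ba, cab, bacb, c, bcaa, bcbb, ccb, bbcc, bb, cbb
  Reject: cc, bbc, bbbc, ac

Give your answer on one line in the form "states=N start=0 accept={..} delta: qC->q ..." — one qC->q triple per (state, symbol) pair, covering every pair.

states=2 start=0 accept={1} delta: 0a->1 0b->1 0c->1 1a->1 1b->1 1c->0

State merging on the prefix tree: take the shortest (then alphabetical) example prefix whose next move is undefined and point that move at state 0, else 1, else 2, ...; a target is out if some Accept/Reject pair would then sit in one state with the same input left (inseparable). If every existing state is out, open a new one.
a: 0a undefined. 0a->0: no, c/ac meet in 0 with "c" left. Open state 1: 0a->1.
b: 0b undefined. 0b->0: no, c/bbc meet in 0 with "c" left. 0b->1: ok.
c: 0c undefined. 0c->0: no, c/cc meet in 0. 0c->1: ok.
ab: 1b undefined. 1b->0: no, b/bbc meet in 1. 1b->1: ok.
ac: 1c undefined. 1c->0: ok.
ba: 1a undefined. 1a->0: no, ca/cc meet in 0. 1a->1: ok.
All examples now run through 2 states with every (state, symbol) defined. Accept strings end in {1}, Reject strings end in {0}; accept={1}.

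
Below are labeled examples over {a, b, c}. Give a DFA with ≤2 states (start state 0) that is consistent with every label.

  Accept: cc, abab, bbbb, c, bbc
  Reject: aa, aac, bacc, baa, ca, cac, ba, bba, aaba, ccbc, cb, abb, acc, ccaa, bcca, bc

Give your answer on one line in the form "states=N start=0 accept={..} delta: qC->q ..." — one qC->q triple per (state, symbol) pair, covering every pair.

Fold the examples into a partial DFA from state 0: repeatedly fix the first undefined (state, symbol) met by the shortest-then-alphabetical prefix, trying targets in increasing order and rejecting any under which an Accept and a Reject string meet in one state with the same remainder; add a state when all current targets are rejected. Accepting states are where Accept strings end.
a: 0a undefined. 0a->0: no, cc/acc meet in 0 with "cc" left. Open state 1: 0a->1.
b: 0b undefined. 0b->0: no, c/bc meet in 0 with "c" left. 0b->1: ok.
c: 0c undefined. 0c->0: ok.
aa: 1a undefined. 1a->0: no, cc/aa meet in 0. 1a->1: ok.
ab: 1b undefined. 1b->0: ok.
ac: 1c undefined. 1c->0: no, cc/aac meet in 0. 1c->1: ok.
All examples now run through 2 states with every (state, symbol) defined. Accept strings end in {0}, Reject strings end in {1}; accept={0}.

states=2 start=0 accept={0} delta: 0a->1 0b->1 0c->0 1a->1 1b->0 1c->1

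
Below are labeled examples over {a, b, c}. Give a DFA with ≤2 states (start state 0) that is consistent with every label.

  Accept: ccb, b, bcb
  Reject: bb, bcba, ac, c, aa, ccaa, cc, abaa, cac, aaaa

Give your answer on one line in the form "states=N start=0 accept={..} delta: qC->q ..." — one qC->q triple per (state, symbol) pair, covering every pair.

states=2 start=0 accept={1} delta: 0a->0 0b->1 0c->0 1a->0 1b->0 1c->0

Fold the examples into a partial DFA from state 0: repeatedly fix the first undefined (state, symbol) met by the shortest-then-alphabetical prefix, trying targets in increasing order and rejecting any under which an Accept and a Reject string meet in one state with the same remainder; add a state when all current targets are rejected. Accepting states are where Accept strings end.
a: 0a undefined. 0a->0: ok.
b: 0b undefined. 0b->0: no, b/bb meet in 0. Open state 1: 0b->1.
c: 0c undefined. 0c->0: ok.
bb: 1b undefined. 1b->0: ok.
bc: 1c undefined. 1c->0: ok.
aba: 1a undefined. 1a->0: ok.
All examples now run through 2 states with every (state, symbol) defined. Accept strings end in {1}, Reject strings end in {0}; accept={1}.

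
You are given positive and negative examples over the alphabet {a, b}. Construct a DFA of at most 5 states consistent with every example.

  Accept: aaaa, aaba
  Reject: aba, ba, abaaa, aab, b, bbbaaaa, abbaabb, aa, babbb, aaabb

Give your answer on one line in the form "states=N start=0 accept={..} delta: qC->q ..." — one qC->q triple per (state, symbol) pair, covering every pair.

State merging on the prefix tree: take the shortest (then alphabetical) example prefix whose next move is undefined and point that move at state 0, else 1, else 2, ...; a target is out if some Accept/Reject pair would then sit in one state with the same input left (inseparable). If every existing state is out, open a new one.
a: 0a undefined. 0a->0: no, aaaa/aa meet in 0. Open state 1: 0a->1.
b: 0b undefined. 0b->0: no, aaaa/bbbaaaa meet in 1 with "aaa" left. 0b->1: ok.
aa: 1a undefined. 1a->0: no, aaaa/ba meet in 0. 1a->1: no, aaaa/ba meet in 1. Open state 2: 1a->2.
ab: 1b undefined. 1b->0: ok.
aaa: 2a undefined. 2a->0: no, aaaa/aba meet in 1. 2a->1: no, aaaa/ba meet in 2. 2a->2: no, aaaa/ba meet in 2. Open state 3: 2a->3.
aab: 2b undefined. 2b->0: no, aaba/aba meet in 1. 2b->1: no, aaba/ba meet in 2. 2b->2: no, aaba/abaaa meet in 3. 2b->3: ok.
aaaa: 3a undefined. 3a->0: ok.
aaab: 3b undefined. 3b->0: ok.
All examples now run through 4 states with every (state, symbol) defined. Accept strings end in {0}, Reject strings end in {1,2,3}; accept={0}.

states=4 start=0 accept={0} delta: 0a->1 0b->1 1a->2 1b->0 2a->3 2b->3 3a->0 3b->0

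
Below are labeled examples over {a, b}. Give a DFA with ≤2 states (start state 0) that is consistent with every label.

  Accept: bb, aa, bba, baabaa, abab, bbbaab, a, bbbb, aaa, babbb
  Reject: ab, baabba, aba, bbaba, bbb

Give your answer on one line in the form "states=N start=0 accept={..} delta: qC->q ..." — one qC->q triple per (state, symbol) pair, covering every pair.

states=2 start=0 accept={0} delta: 0a->0 0b->1 1a->1 1b->0

Fold the examples into a partial DFA from state 0: repeatedly fix the first undefined (state, symbol) met by the shortest-then-alphabetical prefix, trying targets in increasing order and rejecting any under which an Accept and a Reject string meet in one state with the same remainder; add a state when all current targets are rejected. Accepting states are where Accept strings end.
a: 0a undefined. 0a->0: ok.
b: 0b undefined. 0b->0: no, bb/ab meet in 0. Open state 1: 0b->1.
ba: 1a undefined. 1a->0: no, aa/aba meet in 0. 1a->1: ok.
bb: 1b undefined. 1b->0: ok.
All examples now run through 2 states with every (state, symbol) defined. Accept strings end in {0}, Reject strings end in {1}; accept={0}.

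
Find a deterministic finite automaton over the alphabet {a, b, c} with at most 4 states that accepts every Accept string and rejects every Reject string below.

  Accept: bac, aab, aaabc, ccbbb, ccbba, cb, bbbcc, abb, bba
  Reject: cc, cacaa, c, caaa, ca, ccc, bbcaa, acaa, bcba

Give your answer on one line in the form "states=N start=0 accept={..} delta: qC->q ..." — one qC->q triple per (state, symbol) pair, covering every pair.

states=3 start=0 accept={1,2} delta: 0a->0 0b->1 0c->0 1a->1 1b->1 1c->2 2a->0 2b->0 2c->1

Fold the examples into a partial DFA from state 0: repeatedly fix the first undefined (state, symbol) met by the shortest-then-alphabetical prefix, trying targets in increasing order and rejecting any under which an Accept and a Reject string meet in one state with the same remainder; add a state when all current targets are rejected. Accepting states are where Accept strings end.
a: 0a undefined. 0a->0: ok.
b: 0b undefined. 0b->0: no, bac/c meet in 0 with "c" left. Open state 1: 0b->1.
c: 0c undefined. 0c->0: ok.
ba: 1a undefined. 1a->0: no, bac/cc meet in 0. 1a->1: ok.
bb: 1b undefined. 1b->0: no, ccbba/cc meet in 0. 1b->1: ok.
bc: 1c undefined. 1c->0: no, bac/cc meet in 0. 1c->1: no, bac/bbcaa meet in 1. Open state 2: 1c->2.
bcb: 2b undefined. 2b->0: ok.
bbca: 2a undefined. 2a->0: ok.
bbbcc: 2c undefined. 2c->0: no, bbbcc/cc meet in 0. 2c->1: ok.
All examples now run through 3 states with every (state, symbol) defined. Accept strings end in {1,2}, Reject strings end in {0}; accept={1,2}.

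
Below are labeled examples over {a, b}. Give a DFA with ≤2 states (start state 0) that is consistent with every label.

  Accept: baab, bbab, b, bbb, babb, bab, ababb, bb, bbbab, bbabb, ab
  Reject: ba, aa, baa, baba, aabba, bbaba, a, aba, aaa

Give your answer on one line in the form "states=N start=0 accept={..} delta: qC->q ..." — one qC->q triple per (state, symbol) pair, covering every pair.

states=2 start=0 accept={1} delta: 0a->0 0b->1 1a->0 1b->1

Fold the examples into a partial DFA from state 0: repeatedly fix the first undefined (state, symbol) met by the shortest-then-alphabetical prefix, trying targets in increasing order and rejecting any under which an Accept and a Reject string meet in one state with the same remainder; add a state when all current targets are rejected. Accepting states are where Accept strings end.
a: 0a undefined. 0a->0: ok.
b: 0b undefined. 0b->0: no, baab/ba meet in 0. Open state 1: 0b->1.
ba: 1a undefined. 1a->0: ok.
bb: 1b undefined. 1b->0: no, babb/ba meet in 0. 1b->1: ok.
All examples now run through 2 states with every (state, symbol) defined. Accept strings end in {1}, Reject strings end in {0}; accept={1}.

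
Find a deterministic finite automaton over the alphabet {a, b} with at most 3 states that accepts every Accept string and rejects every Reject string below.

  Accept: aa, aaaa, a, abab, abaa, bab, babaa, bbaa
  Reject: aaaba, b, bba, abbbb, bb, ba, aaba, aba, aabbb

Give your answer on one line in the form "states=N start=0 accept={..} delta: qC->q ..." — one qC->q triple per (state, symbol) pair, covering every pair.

Grow the machine one transition at a time. Run the examples from 0; the earliest place one falls off (shortest prefix, ties alphabetical) gets sent to the lowest-numbered state that keeps every Accept/Reject pair distinguishable — a pair clashes when both reach the same state with identical unread suffix — and to a fresh state only if none does.
a: 0a undefined. 0a->0: ok.
b: 0b undefined. 0b->0: no, aa/aaaba meet in 0. Open state 1: 0b->1.
ba: 1a undefined. 1a->0: no, aa/aaaba meet in 0. 1a->1: no, abab/bb meet in 1 with "b" left. Open state 2: 1a->2.
bb: 1b undefined. 1b->0: no, aa/bba meet in 0. 1b->1: ok.
bab: 2b undefined. 2b->0: ok.
abaa: 2a undefined. 2a->0: ok.
All examples now run through 3 states with every (state, symbol) defined. Accept strings end in {0}, Reject strings end in {1,2}; accept={0}.

states=3 start=0 accept={0} delta: 0a->0 0b->1 1a->2 1b->1 2a->0 2b->0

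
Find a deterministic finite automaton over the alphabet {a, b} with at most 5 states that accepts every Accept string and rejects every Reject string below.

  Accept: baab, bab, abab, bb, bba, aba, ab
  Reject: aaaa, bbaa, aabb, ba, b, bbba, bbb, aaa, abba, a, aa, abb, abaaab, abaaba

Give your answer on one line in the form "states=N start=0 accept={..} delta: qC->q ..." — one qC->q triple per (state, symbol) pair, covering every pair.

states=5 start=0 accept={2,3} delta: 0a->1 0b->1 1a->1 1b->2 2a->3 2b->0 3a->4 3b->2 4a->0 4b->0

State merging on the prefix tree: take the shortest (then alphabetical) example prefix whose next move is undefined and point that move at state 0, else 1, else 2, ...; a target is out if some Accept/Reject pair would then sit in one state with the same input left (inseparable). If every existing state is out, open a new one.
a: 0a undefined. 0a->0: no, bb/aabb meet in 0 with "bb" left. Open state 1: 0a->1.
b: 0b undefined. 0b->0: no, bb/b meet in 0. 0b->1: ok.
aa: 1a undefined. 1a->0: no, baab/aabb meet in 1 with "b" left. 1a->1: ok.
ab: 1b undefined. 1b->0: no, baab/abaaab meet in 0. 1b->1: no, baab/aaaa meet in 1. Open state 2: 1b->2.
aba: 2a undefined. 2a->0: no, baab/abaaab meet in 2. 2a->1: no, baab/abaaab meet in 2. 2a->2: no, baab/bbaa meet in 2. Open state 3: 2a->3.
abb: 2b undefined. 2b->0: ok.
abaa: 3a undefined. 3a->0: no, baab/abaaab meet in 2. 3a->1: no, baab/abaaab meet in 2. 3a->2: no, baab/bbaa meet in 2. 3a->3: no, abab/abaaab meet in 3 with "b" left. Open state 4: 3a->4.
abab: 3b undefined. 3b->0: no, abab/aabb meet in 0. 3b->1: no, abab/aaaa meet in 1. 3b->2: ok.
abaaa: 4a undefined. 4a->0: ok.
abaab: 4b undefined. 4b->0: ok.
All examples now run through 5 states with every (state, symbol) defined. Accept strings end in {2,3}, Reject strings end in {0,1,4}; accept={2,3}.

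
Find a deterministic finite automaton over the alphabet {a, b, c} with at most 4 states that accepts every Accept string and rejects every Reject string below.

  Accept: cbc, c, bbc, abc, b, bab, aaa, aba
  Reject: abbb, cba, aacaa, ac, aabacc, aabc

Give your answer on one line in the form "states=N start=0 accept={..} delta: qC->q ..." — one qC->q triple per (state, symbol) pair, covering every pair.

states=4 start=0 accept={0,2} delta: 0a->1 0b->0 0c->0 1a->2 1b->2 1c->1 2a->0 2b->3 2c->2 3a->1 3b->1 3c->1

Grow the machine one transition at a time. Run the examples from 0; the earliest place one falls off (shortest prefix, ties alphabetical) gets sent to the lowest-numbered state that keeps every Accept/Reject pair distinguishable — a pair clashes when both reach the same state with identical unread suffix — and to a fresh state only if none does.
a: 0a undefined. 0a->0: no, c/ac meet in 0 with "c" left. Open state 1: 0a->1.
b: 0b undefined. 0b->0: ok.
c: 0c undefined. 0c->0: ok.
aa: 1a undefined. 1a->0: no, cbc/aacaa meet in 0. 1a->1: no, abc/aabc meet in 1 with "bc" left. Open state 2: 1a->2.
ab: 1b undefined. 1b->0: no, cbc/abbb meet in 0. 1b->1: no, abc/ac meet in 1 with "c" left. 1b->2: ok.
ac: 1c undefined. 1c->0: no, cbc/ac meet in 0. 1c->1: ok.
aaa: 2a undefined. 2a->0: ok.
aab: 2b undefined. 2b->0: no, cbc/abbb meet in 0. 2b->1: no, bab/abbb meet in 2. 2b->2: no, cbc/aabacc meet in 0. Open state 3: 2b->3.
aac: 2c undefined. 2c->0: no, bab/aacaa meet in 2. 2c->1: no, cbc/aacaa meet in 0. 2c->2: ok.
aaba: 3a undefined. 3a->0: no, cbc/aabacc meet in 0. 3a->1: ok.
aabc: 3c undefined. 3c->0: no, cbc/aabc meet in 0. 3c->1: ok.
abbb: 3b undefined. 3b->0: no, cbc/abbb meet in 0. 3b->1: ok.
All examples now run through 4 states with every (state, symbol) defined. Accept strings end in {0,2}, Reject strings end in {1}; accept={0,2}.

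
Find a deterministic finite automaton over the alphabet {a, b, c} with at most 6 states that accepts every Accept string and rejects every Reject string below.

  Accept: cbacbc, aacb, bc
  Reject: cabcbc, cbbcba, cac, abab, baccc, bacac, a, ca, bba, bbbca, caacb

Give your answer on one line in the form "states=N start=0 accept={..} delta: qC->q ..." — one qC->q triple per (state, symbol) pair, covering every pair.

Fold the examples into a partial DFA from state 0: repeatedly fix the first undefined (state, symbol) met by the shortest-then-alphabetical prefix, trying targets in increasing order and rejecting any under which an Accept and a Reject string meet in one state with the same remainder; add a state when all current targets are rejected. Accepting states are where Accept strings end.
a: 0a undefined. 0a->0: ok.
b: 0b undefined. 0b->0: ok.
c: 0c undefined. 0c->0: no, cbacbc/cabcbc meet in 0. Open state 1: 0c->1.
ca: 1a undefined. 1a->0: no, aacb/caacb meet in 1 with "b" left. 1a->1: no, bc/ca meet in 1. Open state 2: 1a->2.
cb: 1b undefined. 1b->0: no, aacb/cbbcba meet in 0. 1b->1: ok.
caa: 2a undefined. 2a->0: no, aacb/caacb meet in 1. 2a->1: ok.
cab: 2b undefined. 2b->0: ok.
cac: 2c undefined. 2c->0: ok.
bacc: 1c undefined. 1c->0: no, cbacbc/baccc meet in 1. 1c->1: no, cbacbc/cabcbc meet in 1. 1c->2: ok.
All examples now run through 3 states with every (state, symbol) defined. Accept strings end in {1}, Reject strings end in {0,2}; accept={1}.

states=3 start=0 accept={1} delta: 0a->0 0b->0 0c->1 1a->2 1b->1 1c->2 2a->1 2b->0 2c->0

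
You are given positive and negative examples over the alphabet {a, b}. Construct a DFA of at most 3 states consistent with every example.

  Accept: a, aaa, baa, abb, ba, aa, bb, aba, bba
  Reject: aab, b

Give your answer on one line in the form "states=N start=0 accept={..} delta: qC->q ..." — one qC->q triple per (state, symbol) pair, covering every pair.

State merging on the prefix tree: take the shortest (then alphabetical) example prefix whose next move is undefined and point that move at state 0, else 1, else 2, ...; a target is out if some Accept/Reject pair would then sit in one state with the same input left (inseparable). If every existing state is out, open a new one.
a: 0a undefined. 0a->0: ok.
b: 0b undefined. 0b->0: no, a/aab meet in 0. Open state 1: 0b->1.
ba: 1a undefined. 1a->0: ok.
bb: 1b undefined. 1b->0: ok.
All examples now run through 2 states with every (state, symbol) defined. Accept strings end in {0}, Reject strings end in {1}; accept={0}.

states=2 start=0 accept={0} delta: 0a->0 0b->1 1a->0 1b->0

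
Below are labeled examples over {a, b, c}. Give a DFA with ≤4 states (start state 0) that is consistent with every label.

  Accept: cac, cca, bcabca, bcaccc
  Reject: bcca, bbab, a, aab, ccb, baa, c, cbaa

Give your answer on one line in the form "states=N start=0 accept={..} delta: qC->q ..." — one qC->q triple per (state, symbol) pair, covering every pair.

states=3 start=0 accept={2} delta: 0a->0 0b->1 0c->1 1a->1 1b->0 1c->2 2a->2 2b->1 2c->0

Grow the machine one transition at a time. Run the examples from 0; the earliest place one falls off (shortest prefix, ties alphabetical) gets sent to the lowest-numbered state that keeps every Accept/Reject pair distinguishable — a pair clashes when both reach the same state with identical unread suffix — and to a fresh state only if none does.
a: 0a undefined. 0a->0: ok.
b: 0b undefined. 0b->0: no, cca/bcca meet in 0 with "cca" left. Open state 1: 0b->1.
c: 0c undefined. 0c->0: no, cac/a meet in 0. 0c->1: ok.
ba: 1a undefined. 1a->0: no, cac/aab meet in 1. 1a->1: ok.
bb: 1b undefined. 1b->0: ok.
bc: 1c undefined. 1c->0: no, cac/a meet in 0. 1c->1: no, cac/bcca meet in 1. Open state 2: 1c->2.
bca: 2a undefined. 2a->0: no, cca/a meet in 0. 2a->1: no, cca/bbab meet in 1. 2a->2: ok.
bcc: 2c undefined. 2c->0: ok.
ccb: 2b undefined. 2b->0: no, bcabca/bbab meet in 1. 2b->1: ok.
All examples now run through 3 states with every (state, symbol) defined. Accept strings end in {2}, Reject strings end in {0,1}; accept={2}.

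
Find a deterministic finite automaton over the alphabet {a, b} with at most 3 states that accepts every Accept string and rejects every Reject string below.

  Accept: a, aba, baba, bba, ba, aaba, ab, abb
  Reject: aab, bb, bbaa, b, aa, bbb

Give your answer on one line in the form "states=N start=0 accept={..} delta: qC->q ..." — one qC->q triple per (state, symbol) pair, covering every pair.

Fold the examples into a partial DFA from state 0: repeatedly fix the first undefined (state, symbol) met by the shortest-then-alphabetical prefix, trying targets in increasing order and rejecting any under which an Accept and a Reject string meet in one state with the same remainder; add a state when all current targets are rejected. Accepting states are where Accept strings end.
a: 0a undefined. 0a->0: no, a/aa meet in 0. Open state 1: 0a->1.
b: 0b undefined. 0b->0: ok.
aa: 1a undefined. 1a->0: ok.
ab: 1b undefined. 1b->0: no, ab/aab meet in 0. 1b->1: no, aba/aab meet in 0. Open state 2: 1b->2.
aba: 2a undefined. 2a->0: no, aba/aab meet in 0. 2a->1: ok.
abb: 2b undefined. 2b->0: no, abb/aab meet in 0. 2b->1: ok.
All examples now run through 3 states with every (state, symbol) defined. Accept strings end in {1,2}, Reject strings end in {0}; accept={1,2}.

states=3 start=0 accept={1,2} delta: 0a->1 0b->0 1a->0 1b->2 2a->1 2b->1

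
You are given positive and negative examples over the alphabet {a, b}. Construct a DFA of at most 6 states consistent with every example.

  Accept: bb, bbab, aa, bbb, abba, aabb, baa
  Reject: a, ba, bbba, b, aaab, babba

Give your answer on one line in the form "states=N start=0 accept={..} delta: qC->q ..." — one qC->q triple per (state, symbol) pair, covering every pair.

states=5 start=0 accept={0,4} delta: 0a->1 0b->2 1a->0 1b->1 2a->3 2b->4 3a->0 3b->0 4a->2 4b->0

Fold the examples into a partial DFA from state 0: repeatedly fix the first undefined (state, symbol) met by the shortest-then-alphabetical prefix, trying targets in increasing order and rejecting any under which an Accept and a Reject string meet in one state with the same remainder; add a state when all current targets are rejected. Accepting states are where Accept strings end.
a: 0a undefined. 0a->0: no, aa/a meet in 0. Open state 1: 0a->1.
b: 0b undefined. 0b->0: no, bb/b meet in 0. 0b->1: no, aa/ba meet in 1 with "a" left. Open state 2: 0b->2.
aa: 1a undefined. 1a->0: ok.
ab: 1b undefined. 1b->0: no, aa/aaab meet in 0. 1b->1: ok.
ba: 2a undefined. 2a->0: no, aa/ba meet in 0. 2a->1: no, aa/babba meet in 0. 2a->2: no, baa/ba meet in 2. Open state 3: 2a->3.
bb: 2b undefined. 2b->0: no, bbab/a meet in 1. 2b->1: no, bb/a meet in 1. 2b->2: no, bb/b meet in 2. 2b->3: no, bb/ba meet in 3. Open state 4: 2b->4.
baa: 3a undefined. 3a->0: ok.
bab: 3b undefined. 3b->0: ok.
bba: 4a undefined. 4a->0: no, bbab/b meet in 2. 4a->1: no, bbab/a meet in 1. 4a->2: ok.
bbb: 4b undefined. 4b->0: ok.
All examples now run through 5 states with every (state, symbol) defined. Accept strings end in {0,4}, Reject strings end in {1,2,3}; accept={0,4}.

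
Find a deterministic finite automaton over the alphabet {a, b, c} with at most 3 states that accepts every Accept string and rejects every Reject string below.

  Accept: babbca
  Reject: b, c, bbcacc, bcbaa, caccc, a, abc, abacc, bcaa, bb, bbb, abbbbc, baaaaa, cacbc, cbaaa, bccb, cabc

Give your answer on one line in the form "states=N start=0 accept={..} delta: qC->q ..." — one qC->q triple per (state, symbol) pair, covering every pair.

Fold the examples into a partial DFA from state 0: repeatedly fix the first undefined (state, symbol) met by the shortest-then-alphabetical prefix, trying targets in increasing order and rejecting any under which an Accept and a Reject string meet in one state with the same remainder; add a state when all current targets are rejected. Accepting states are where Accept strings end.
a: 0a undefined. 0a->0: ok.
b: 0b undefined. 0b->0: ok.
c: 0c undefined. 0c->0: no, babbca/b meet in 0. Open state 1: 0c->1.
ca: 1a undefined. 1a->0: no, babbca/b meet in 0. 1a->1: no, babbca/c meet in 1. Open state 2: 1a->2.
cb: 1b undefined. 1b->0: ok.
bcc: 1c undefined. 1c->0: ok.
cab: 2b undefined. 2b->0: ok.
cac: 2c undefined. 2c->0: ok.
bcaa: 2a undefined. 2a->0: ok.
All examples now run through 3 states with every (state, symbol) defined. Accept strings end in {2}, Reject strings end in {0,1}; accept={2}.

states=3 start=0 accept={2} delta: 0a->0 0b->0 0c->1 1a->2 1b->0 1c->0 2a->0 2b->0 2c->0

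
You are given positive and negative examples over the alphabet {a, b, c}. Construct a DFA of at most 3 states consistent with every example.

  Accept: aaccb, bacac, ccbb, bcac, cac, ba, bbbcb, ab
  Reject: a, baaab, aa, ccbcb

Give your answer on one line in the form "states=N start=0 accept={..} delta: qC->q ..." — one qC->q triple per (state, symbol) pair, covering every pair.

states=3 start=0 accept={1,2} delta: 0a->0 0b->1 0c->1 1a->1 1b->0 1c->2 2a->0 2b->2 2c->1

State merging on the prefix tree: take the shortest (then alphabetical) example prefix whose next move is undefined and point that move at state 0, else 1, else 2, ...; a target is out if some Accept/Reject pair would then sit in one state with the same input left (inseparable). If every existing state is out, open a new one.
a: 0a undefined. 0a->0: ok.
b: 0b undefined. 0b->0: no, ba/a meet in 0. Open state 1: 0b->1.
c: 0c undefined. 0c->0: no, cac/a meet in 0. 0c->1: ok.
ba: 1a undefined. 1a->0: no, bacac/baaab meet in 1. 1a->1: ok.
bb: 1b undefined. 1b->0: ok.
bc: 1c undefined. 1c->0: no, aaccb/ccbcb meet in 1. 1c->1: no, aaccb/a meet in 0. Open state 2: 1c->2.
bca: 2a undefined. 2a->0: ok.
ccb: 2b undefined. 2b->0: no, aaccb/a meet in 0. 2b->1: no, aaccb/ccbcb meet in 1. 2b->2: ok.
ccbc: 2c undefined. 2c->0: no, bacac/ccbcb meet in 1. 2c->1: ok.
All examples now run through 3 states with every (state, symbol) defined. Accept strings end in {1,2}, Reject strings end in {0}; accept={1,2}.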